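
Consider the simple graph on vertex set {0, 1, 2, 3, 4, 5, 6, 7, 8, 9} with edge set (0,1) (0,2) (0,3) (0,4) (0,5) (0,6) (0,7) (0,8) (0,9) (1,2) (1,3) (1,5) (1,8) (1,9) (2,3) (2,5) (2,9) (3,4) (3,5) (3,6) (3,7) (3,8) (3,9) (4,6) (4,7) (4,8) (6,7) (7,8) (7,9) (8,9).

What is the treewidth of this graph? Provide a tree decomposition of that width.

The largest bag has 5 vertices, giving width 4; this decomposition certifies tw(G) ≤ 4. On the other hand G contains the 5-clique {0, 1, 3, 8, 9}. A clique must lie in a single bag of any decomposition, so no decomposition can have width below 4. Combining the bounds, tw(G) = 4.

Treewidth 4.
Bags: B1 = {0, 1, 2, 3, 9}  B2 = {0, 1, 3, 8, 9}  B3 = {0, 1, 2, 3, 5}  B4 = {0, 3, 7, 8, 9}  B5 = {0, 3, 4, 7, 8}  B6 = {0, 3, 4, 6, 7}
Tree: B1–B2, B1–B3, B2–B4, B4–B5, B5–B6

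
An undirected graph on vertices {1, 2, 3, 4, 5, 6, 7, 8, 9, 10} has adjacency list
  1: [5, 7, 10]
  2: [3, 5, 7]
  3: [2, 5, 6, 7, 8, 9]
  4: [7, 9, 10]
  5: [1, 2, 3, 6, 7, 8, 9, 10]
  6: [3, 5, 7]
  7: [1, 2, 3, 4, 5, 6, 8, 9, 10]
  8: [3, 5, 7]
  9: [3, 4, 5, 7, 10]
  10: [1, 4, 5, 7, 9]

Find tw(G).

3

A width-3 tree decomposition is:
Bags: B1 = {3, 5, 7, 9}  B2 = {3, 5, 6, 7}  B3 = {3, 5, 7, 8}  B4 = {2, 3, 5, 7}  B5 = {5, 7, 9, 10}  B6 = {1, 5, 7, 10}  B7 = {4, 7, 9, 10}
Tree: B1–B2, B2–B3, B3–B4, B1–B5, B5–B6, B5–B7
Each bag holds 4 vertices, so the decomposition has width 3, which upper-bounds the treewidth. On the other hand G contains the 4-clique {4, 7, 9, 10}. A clique must lie in a single bag of any decomposition, so no decomposition can have width below 3. Combining the bounds, tw(G) = 3.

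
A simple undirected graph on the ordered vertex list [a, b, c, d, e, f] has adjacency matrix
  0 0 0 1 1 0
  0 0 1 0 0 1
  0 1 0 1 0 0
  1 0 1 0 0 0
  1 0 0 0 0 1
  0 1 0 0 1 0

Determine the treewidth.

A width-2 tree decomposition is:
Bags: B1 = {a, e, f}  B2 = {a, b, f}  B3 = {a, b, c}  B4 = {a, c, d}
Tree: B1–B2, B2–B3, B3–B4
The largest bag has 3 vertices, giving width 2; this decomposition certifies tw(G) ≤ 2. Since a–e–f–b–c–d–a is a cycle in G, G is not acyclic. Forests are exactly the graphs of treewidth ≤ 1, so tw(G) ≥ 2. Combining the bounds, tw(G) = 2.

2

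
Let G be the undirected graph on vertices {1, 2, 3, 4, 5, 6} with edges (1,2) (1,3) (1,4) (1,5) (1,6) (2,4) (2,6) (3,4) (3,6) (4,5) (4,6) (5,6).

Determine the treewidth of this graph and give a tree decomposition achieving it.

Each bag holds 4 vertices, so the decomposition has width 3, which upper-bounds the treewidth. On the other hand G contains the 4-clique {1, 2, 4, 6}. A clique must lie in a single bag of any decomposition, so no decomposition can have width below 3. Hence tw(G) = 3 exactly.

Treewidth 3.
Bags: B1 = {1, 3, 4, 6}  B2 = {1, 2, 4, 6}  B3 = {1, 4, 5, 6}
Tree: B1–B2, B1–B3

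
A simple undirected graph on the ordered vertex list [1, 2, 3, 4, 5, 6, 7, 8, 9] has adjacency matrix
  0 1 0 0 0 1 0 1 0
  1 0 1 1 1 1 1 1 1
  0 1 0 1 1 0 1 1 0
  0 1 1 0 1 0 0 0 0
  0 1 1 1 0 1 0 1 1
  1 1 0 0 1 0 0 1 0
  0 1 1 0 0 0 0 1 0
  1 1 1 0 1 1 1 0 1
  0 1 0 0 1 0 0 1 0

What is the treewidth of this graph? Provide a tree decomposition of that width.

Each bag holds 4 vertices, so the decomposition has width 3, which upper-bounds the treewidth. For the lower bound, the 4 vertices {1, 2, 6, 8} are pairwise adjacent, and any tree decomposition puts a clique entirely inside one bag — forcing width ≥ 3. Therefore the treewidth is 3.

Treewidth 3.
Bags: B1 = {2, 3, 5, 8}  B2 = {2, 5, 6, 8}  B3 = {2, 3, 4, 5}  B4 = {2, 3, 7, 8}  B5 = {1, 2, 6, 8}  B6 = {2, 5, 8, 9}
Tree: B1–B2, B1–B3, B1–B4, B2–B5, B1–B6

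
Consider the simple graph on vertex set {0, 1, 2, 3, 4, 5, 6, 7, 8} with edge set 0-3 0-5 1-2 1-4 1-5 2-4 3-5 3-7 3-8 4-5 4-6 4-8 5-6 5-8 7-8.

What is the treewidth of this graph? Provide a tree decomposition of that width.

Every bag has size at most 3, so the width is 3 − 1 = 2 and tw(G) ≤ 2. On the other hand G contains the 3-clique {1, 2, 4}. A clique must lie in a single bag of any decomposition, so no decomposition can have width below 2. Therefore the treewidth is 2.

Treewidth 2.
One such decomposition:
Bags: B1 = {3, 5, 8}  B2 = {4, 5, 8}  B3 = {1, 4, 5}  B4 = {4, 5, 6}  B5 = {0, 3, 5}  B6 = {3, 7, 8}  B7 = {1, 2, 4}
Tree: B1–B2, B2–B3, B2–B4, B1–B5, B1–B6, B3–B7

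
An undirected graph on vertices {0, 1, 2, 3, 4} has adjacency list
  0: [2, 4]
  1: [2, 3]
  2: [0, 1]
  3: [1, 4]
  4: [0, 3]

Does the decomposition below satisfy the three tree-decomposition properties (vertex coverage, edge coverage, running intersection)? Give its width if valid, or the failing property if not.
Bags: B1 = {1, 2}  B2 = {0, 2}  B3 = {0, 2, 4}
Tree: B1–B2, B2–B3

A tree decomposition must satisfy three properties: every vertex lies in some bag; for every edge, both endpoints lie together in some bag; and for every vertex, the bags containing it form a connected subtree. Here vertex 3 appears in no bag, so the decomposition is invalid.

No — vertex 3 appears in no bag.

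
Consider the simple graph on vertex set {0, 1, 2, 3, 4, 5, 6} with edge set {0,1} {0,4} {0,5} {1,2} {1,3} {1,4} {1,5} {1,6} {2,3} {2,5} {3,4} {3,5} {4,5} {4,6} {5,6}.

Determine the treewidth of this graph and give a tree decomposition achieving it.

Treewidth 3.
Bags: B1 = {0, 1, 4, 5}  B2 = {1, 3, 4, 5}  B3 = {1, 2, 3, 5}  B4 = {1, 4, 5, 6}
Tree: B1–B2, B2–B3, B2–B4

The largest bag has 4 vertices, giving width 3; this decomposition certifies tw(G) ≤ 3. On the other hand G contains the 4-clique {1, 2, 3, 5}. A clique must lie in a single bag of any decomposition, so no decomposition can have width below 3. Combining the bounds, tw(G) = 3.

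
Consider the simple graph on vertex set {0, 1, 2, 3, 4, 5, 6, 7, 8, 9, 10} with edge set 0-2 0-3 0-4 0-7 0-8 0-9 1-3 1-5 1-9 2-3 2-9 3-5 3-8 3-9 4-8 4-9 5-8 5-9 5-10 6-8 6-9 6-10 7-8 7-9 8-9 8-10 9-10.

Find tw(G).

A width-3 tree decomposition is:
Bags: B1 = {3, 5, 8, 9}  B2 = {0, 3, 8, 9}  B3 = {0, 4, 8, 9}  B4 = {5, 8, 9, 10}  B5 = {0, 7, 8, 9}  B6 = {6, 8, 9, 10}  B7 = {1, 3, 5, 9}  B8 = {0, 2, 3, 9}
Tree: B1–B2, B2–B3, B1–B4, B3–B5, B4–B6, B1–B7, B2–B8
Every bag has size at most 4, so the width is 4 − 1 = 3 and tw(G) ≤ 3. On the other hand G contains the 4-clique {0, 3, 8, 9}. A clique must lie in a single bag of any decomposition, so no decomposition can have width below 3. Hence tw(G) = 3 exactly.

3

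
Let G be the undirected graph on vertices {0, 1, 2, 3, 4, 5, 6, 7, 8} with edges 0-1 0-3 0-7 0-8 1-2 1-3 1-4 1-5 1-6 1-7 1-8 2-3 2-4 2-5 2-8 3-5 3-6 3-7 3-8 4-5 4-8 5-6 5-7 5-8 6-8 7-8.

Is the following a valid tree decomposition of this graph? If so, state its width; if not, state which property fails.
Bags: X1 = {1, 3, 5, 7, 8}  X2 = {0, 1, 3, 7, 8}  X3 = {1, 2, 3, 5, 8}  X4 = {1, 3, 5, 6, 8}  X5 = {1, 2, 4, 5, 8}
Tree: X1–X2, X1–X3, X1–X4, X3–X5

Vertex coverage: the bags together contain {0, 1, 2, 3, 4, 5, 6, 7, 8}, the full vertex set. Edge coverage: each edge of G has both endpoints in at least one bag. Running intersection: for every vertex, the bags containing it form a connected subtree. All three properties hold, so this is a valid tree decomposition of width max|bag| − 1 = 4, and hence tw(G) ≤ 4.

Yes; width 4.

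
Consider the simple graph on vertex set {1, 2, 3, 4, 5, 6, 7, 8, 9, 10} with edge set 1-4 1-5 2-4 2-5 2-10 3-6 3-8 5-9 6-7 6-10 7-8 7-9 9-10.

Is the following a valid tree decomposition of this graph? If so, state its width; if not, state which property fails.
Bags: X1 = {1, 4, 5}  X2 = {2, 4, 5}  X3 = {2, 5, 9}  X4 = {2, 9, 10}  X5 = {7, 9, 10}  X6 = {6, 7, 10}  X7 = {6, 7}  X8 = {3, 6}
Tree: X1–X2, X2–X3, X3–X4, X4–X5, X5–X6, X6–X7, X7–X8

A tree decomposition must satisfy three properties: every vertex lies in some bag; for every edge, both endpoints lie together in some bag; and for every vertex, the bags containing it form a connected subtree. Here vertex 8 appears in no bag, so the decomposition is invalid.

No — vertex 8 appears in no bag.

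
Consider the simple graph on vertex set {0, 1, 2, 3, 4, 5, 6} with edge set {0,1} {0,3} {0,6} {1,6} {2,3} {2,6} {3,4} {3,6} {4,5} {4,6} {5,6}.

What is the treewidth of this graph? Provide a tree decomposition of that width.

Treewidth 2.
Bags: B1 = {0, 3, 6}  B2 = {0, 1, 6}  B3 = {3, 4, 6}  B4 = {2, 3, 6}  B5 = {4, 5, 6}
Tree: B1–B2, B1–B3, B1–B4, B3–B5

Every bag has size at most 3, so the width is 3 − 1 = 2 and tw(G) ≤ 2. Conversely, {0, 1, 6} is a clique of size 3, and the vertices of any clique must share a bag in every tree decomposition; so some bag has ≥ 3 vertices and tw(G) ≥ 2. Hence tw(G) = 2 exactly.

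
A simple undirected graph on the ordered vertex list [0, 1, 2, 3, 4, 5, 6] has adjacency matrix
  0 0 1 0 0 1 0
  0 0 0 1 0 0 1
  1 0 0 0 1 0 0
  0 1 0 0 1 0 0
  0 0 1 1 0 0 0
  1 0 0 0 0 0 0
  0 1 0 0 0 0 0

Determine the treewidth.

A width-1 tree decomposition is:
Bags: B1 = {0, 5}  B2 = {0, 2}  B3 = {2, 4}  B4 = {3, 4}  B5 = {1, 3}  B6 = {1, 6}
Tree: B1–B2, B2–B3, B3–B4, B4–B5, B5–B6
Every bag has size at most 2, so the width is 2 − 1 = 1 and tw(G) ≤ 1. Any graph with an edge has treewidth ≥ 1, and G has the edge 5–0. Therefore the treewidth is 1.

1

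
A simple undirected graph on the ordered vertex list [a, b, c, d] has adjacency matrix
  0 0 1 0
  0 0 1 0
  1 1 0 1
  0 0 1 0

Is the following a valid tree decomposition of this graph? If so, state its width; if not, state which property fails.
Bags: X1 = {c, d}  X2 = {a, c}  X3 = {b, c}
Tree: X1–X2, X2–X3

Checking the three conditions: (i) the bags cover all of {a, b, c, d}; (ii) for each edge, some bag contains both endpoints; (iii) the bags containing any fixed vertex form a subtree. All hold, so the decomposition is valid with width 2 − 1 = 1.

Yes; width 1.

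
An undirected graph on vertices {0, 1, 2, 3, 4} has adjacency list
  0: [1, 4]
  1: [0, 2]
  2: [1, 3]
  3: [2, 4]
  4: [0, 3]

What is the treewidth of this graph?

A width-2 tree decomposition is:
Bags: B1 = {0, 1, 2}  B2 = {0, 2, 4}  B3 = {2, 3, 4}
Tree: B1–B2, B2–B3
The largest bag has 3 vertices, giving width 2; this decomposition certifies tw(G) ≤ 2. For the lower bound, G contains the cycle 2–1–0–4–3–2, so G is not a forest; only forests have treewidth ≤ 1, hence tw(G) ≥ 2. The upper and lower bounds meet at 2, so that is the treewidth.

2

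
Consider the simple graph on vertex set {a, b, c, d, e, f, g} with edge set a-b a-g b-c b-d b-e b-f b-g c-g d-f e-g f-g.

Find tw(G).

A width-2 tree decomposition is:
Bags: B1 = {b, e, g}  B2 = {b, f, g}  B3 = {b, d, f}  B4 = {b, c, g}  B5 = {a, b, g}
Tree: B1–B2, B2–B3, B1–B4, B1–B5
Every bag has size at most 3, so the width is 3 − 1 = 2 and tw(G) ≤ 2. For the lower bound, the 3 vertices {b, d, f} are pairwise adjacent, and any tree decomposition puts a clique entirely inside one bag — forcing width ≥ 2. Therefore the treewidth is 2.

2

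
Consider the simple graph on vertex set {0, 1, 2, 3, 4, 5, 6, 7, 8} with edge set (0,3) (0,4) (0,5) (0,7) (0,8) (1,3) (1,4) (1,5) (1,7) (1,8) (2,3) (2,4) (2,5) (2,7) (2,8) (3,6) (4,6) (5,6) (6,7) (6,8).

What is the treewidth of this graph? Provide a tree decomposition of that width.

Every bag has size at most 5, so the width is 5 − 1 = 4 and tw(G) ≤ 4. For the lower bound: the 5 vertex sets {4,6}, {0,7}, {1,5}, {2}, {8} are disjoint, each induces a connected subgraph, and every pair is joined by at least one edge of G. Contracting each set to a single vertex therefore yields K_{5} as a minor, and since treewidth is minor-monotone, tw(G) ≥ tw(K_{5}) = 4. Combining the bounds, tw(G) = 4.

Treewidth 4.
One such decomposition:
Bags: B1 = {0, 1, 2, 4, 6}  B2 = {0, 1, 2, 6, 7}  B3 = {0, 1, 2, 5, 6}  B4 = {0, 1, 2, 6, 8}  B5 = {0, 1, 2, 3, 6}
Tree: B1–B2, B2–B3, B3–B4, B4–B5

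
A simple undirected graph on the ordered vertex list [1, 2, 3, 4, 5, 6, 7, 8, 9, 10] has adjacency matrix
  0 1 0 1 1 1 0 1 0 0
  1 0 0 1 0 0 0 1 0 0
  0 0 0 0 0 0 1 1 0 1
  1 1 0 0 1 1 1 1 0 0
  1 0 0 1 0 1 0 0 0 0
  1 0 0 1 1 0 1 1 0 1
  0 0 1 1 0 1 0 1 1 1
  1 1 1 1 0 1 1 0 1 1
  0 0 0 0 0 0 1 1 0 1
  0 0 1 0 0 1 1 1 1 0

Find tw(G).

A width-3 tree decomposition is:
Bags: B1 = {1, 4, 6, 8}  B2 = {4, 6, 7, 8}  B3 = {6, 7, 8, 10}  B4 = {1, 2, 4, 8}  B5 = {3, 7, 8, 10}  B6 = {7, 8, 9, 10}  B7 = {1, 4, 5, 6}
Tree: B1–B2, B2–B3, B1–B4, B3–B5, B3–B6, B1–B7
The largest bag has 4 vertices, giving width 3; this decomposition certifies tw(G) ≤ 3. For the lower bound, the 4 vertices {1, 2, 4, 8} are pairwise adjacent, and any tree decomposition puts a clique entirely inside one bag — forcing width ≥ 3. The upper and lower bounds meet at 3, so that is the treewidth.

3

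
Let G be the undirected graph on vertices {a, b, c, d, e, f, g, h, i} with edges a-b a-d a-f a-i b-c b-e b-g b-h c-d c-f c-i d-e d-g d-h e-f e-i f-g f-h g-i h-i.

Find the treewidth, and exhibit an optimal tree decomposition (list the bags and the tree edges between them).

Each bag holds 5 vertices, so the decomposition has width 4, which upper-bounds the treewidth. For the lower bound: the 5 vertex sets {a,b}, {e,f}, {c,i}, {d}, {h} are disjoint, each induces a connected subgraph, and every pair is joined by at least one edge of G. Contracting each set to a single vertex therefore yields K_{5} as a minor, and since treewidth is minor-monotone, tw(G) ≥ tw(K_{5}) = 4. Combining the bounds, tw(G) = 4.

Treewidth 4.
One such decomposition:
Bags: B1 = {a, b, d, f, i}  B2 = {b, d, e, f, i}  B3 = {b, c, d, f, i}  B4 = {b, d, f, h, i}  B5 = {b, d, f, g, i}
Tree: B1–B2, B2–B3, B3–B4, B4–B5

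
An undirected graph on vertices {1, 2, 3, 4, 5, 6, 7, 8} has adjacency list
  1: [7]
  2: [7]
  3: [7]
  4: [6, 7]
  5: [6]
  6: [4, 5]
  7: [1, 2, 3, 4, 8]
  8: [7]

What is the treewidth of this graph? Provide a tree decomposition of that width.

Treewidth 1.
One such decomposition:
Bags: B1 = {4, 6}  B2 = {4, 7}  B3 = {5, 6}  B4 = {3, 7}  B5 = {2, 7}  B6 = {1, 7}  B7 = {7, 8}
Tree: B1–B2, B1–B3, B2–B4, B4–B5, B4–B6, B6–B7

The largest bag has 2 vertices, giving width 1; this decomposition certifies tw(G) ≤ 1. Since G has at least one edge (e.g. 4–6), it is not an edgeless graph, so tw(G) ≥ 1. Therefore the treewidth is 1.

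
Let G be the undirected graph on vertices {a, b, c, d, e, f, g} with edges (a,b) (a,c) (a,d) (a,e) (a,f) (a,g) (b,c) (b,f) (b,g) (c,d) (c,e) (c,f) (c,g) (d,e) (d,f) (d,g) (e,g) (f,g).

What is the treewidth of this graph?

A width-4 tree decomposition is:
Bags: B1 = {a, c, d, f, g}  B2 = {a, b, c, f, g}  B3 = {a, c, d, e, g}
Tree: B1–B2, B1–B3
The largest bag has 5 vertices, giving width 4; this decomposition certifies tw(G) ≤ 4. On the other hand G contains the 5-clique {a, c, d, e, g}. A clique must lie in a single bag of any decomposition, so no decomposition can have width below 4. Combining the bounds, tw(G) = 4.

4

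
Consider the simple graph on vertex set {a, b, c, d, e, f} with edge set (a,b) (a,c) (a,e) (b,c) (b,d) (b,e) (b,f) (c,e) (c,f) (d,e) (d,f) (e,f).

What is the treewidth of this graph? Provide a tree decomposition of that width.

Treewidth 3.
Bags: B1 = {b, c, e, f}  B2 = {a, b, c, e}  B3 = {b, d, e, f}
Tree: B1–B2, B1–B3

The largest bag has 4 vertices, giving width 3; this decomposition certifies tw(G) ≤ 3. On the other hand G contains the 4-clique {b, d, e, f}. A clique must lie in a single bag of any decomposition, so no decomposition can have width below 3. Hence tw(G) = 3 exactly.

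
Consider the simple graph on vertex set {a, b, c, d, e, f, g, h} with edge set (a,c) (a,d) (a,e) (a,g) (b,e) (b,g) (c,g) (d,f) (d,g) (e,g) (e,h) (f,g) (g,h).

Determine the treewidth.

2

A width-2 tree decomposition is:
Bags: B1 = {a, d, g}  B2 = {a, e, g}  B3 = {b, e, g}  B4 = {a, c, g}  B5 = {e, g, h}  B6 = {d, f, g}
Tree: B1–B2, B2–B3, B1–B4, B2–B5, B1–B6
Every bag has size at most 3, so the width is 3 − 1 = 2 and tw(G) ≤ 2. For the lower bound, the 3 vertices {a, d, g} are pairwise adjacent, and any tree decomposition puts a clique entirely inside one bag — forcing width ≥ 2. Combining the bounds, tw(G) = 2.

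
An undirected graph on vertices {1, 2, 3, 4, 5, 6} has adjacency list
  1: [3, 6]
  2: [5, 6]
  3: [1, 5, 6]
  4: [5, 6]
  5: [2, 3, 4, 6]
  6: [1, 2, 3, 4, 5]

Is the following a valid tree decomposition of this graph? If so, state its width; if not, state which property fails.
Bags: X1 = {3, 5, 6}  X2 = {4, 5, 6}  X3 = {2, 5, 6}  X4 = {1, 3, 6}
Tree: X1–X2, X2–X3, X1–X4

Yes; width 2.

Every vertex of G appears in some bag (union = {1, 2, 3, 4, 5, 6}); every edge is covered by a bag; and for each vertex v the set of bags containing v is connected in the bag tree. The decomposition is therefore valid. The largest bag has 3 vertices, so the width is 2.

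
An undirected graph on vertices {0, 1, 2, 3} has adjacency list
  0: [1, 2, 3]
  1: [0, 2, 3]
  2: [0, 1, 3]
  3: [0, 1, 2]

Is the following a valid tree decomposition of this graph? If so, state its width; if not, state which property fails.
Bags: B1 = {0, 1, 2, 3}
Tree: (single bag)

Vertex coverage: the bags together contain {0, 1, 2, 3}, the full vertex set. Edge coverage: each edge of G has both endpoints in at least one bag. Running intersection: for every vertex, the bags containing it form a connected subtree. All three properties hold, so this is a valid tree decomposition of width max|bag| − 1 = 3, and hence tw(G) ≤ 3.

Yes; width 3.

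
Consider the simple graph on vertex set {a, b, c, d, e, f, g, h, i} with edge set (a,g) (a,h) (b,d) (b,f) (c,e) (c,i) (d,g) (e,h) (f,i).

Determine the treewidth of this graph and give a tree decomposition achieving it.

Treewidth 2.
One such decomposition:
Bags: B1 = {a, g, h}  B2 = {d, g, h}  B3 = {b, d, h}  B4 = {b, f, h}  B5 = {f, h, i}  B6 = {c, h, i}  B7 = {c, e, h}
Tree: B1–B2, B2–B3, B3–B4, B4–B5, B5–B6, B6–B7

The largest bag has 3 vertices, giving width 2; this decomposition certifies tw(G) ≤ 2. Since h–a–g–d–b–f–i–c–e–h is a cycle in G, G is not acyclic. Forests are exactly the graphs of treewidth ≤ 1, so tw(G) ≥ 2. The upper and lower bounds meet at 2, so that is the treewidth.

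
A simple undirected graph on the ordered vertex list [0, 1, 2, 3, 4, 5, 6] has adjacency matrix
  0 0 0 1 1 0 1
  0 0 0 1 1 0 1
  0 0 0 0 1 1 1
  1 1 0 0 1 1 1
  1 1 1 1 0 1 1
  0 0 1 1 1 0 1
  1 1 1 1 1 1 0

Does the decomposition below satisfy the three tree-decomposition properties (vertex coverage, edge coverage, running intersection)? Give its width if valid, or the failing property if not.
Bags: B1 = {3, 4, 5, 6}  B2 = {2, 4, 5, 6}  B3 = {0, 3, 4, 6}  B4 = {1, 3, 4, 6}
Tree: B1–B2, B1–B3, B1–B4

Yes; width 3.

Checking the three conditions: (i) the bags cover all of {0, 1, 2, 3, 4, 5, 6}; (ii) for each edge, some bag contains both endpoints; (iii) the bags containing any fixed vertex form a subtree. All hold, so the decomposition is valid with width 4 − 1 = 3.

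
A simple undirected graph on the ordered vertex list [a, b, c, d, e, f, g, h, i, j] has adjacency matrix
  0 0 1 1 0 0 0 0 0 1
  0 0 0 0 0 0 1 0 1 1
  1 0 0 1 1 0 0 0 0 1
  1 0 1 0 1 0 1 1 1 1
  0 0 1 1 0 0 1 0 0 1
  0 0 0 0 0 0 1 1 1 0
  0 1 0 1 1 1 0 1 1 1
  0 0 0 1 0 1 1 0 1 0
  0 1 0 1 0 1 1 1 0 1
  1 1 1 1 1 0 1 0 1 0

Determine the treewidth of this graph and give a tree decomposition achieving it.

The largest bag has 4 vertices, giving width 3; this decomposition certifies tw(G) ≤ 3. On the other hand G contains the 4-clique {d, e, g, j}. A clique must lie in a single bag of any decomposition, so no decomposition can have width below 3. The upper and lower bounds meet at 3, so that is the treewidth.

Treewidth 3.
Bags: B1 = {f, g, h, i}  B2 = {d, g, h, i}  B3 = {d, g, i, j}  B4 = {d, e, g, j}  B5 = {c, d, e, j}  B6 = {a, c, d, j}  B7 = {b, g, i, j}
Tree: B1–B2, B2–B3, B3–B4, B4–B5, B5–B6, B3–B7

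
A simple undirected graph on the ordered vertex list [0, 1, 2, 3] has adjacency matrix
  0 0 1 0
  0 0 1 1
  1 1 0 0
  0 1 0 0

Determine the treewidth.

1

A width-1 tree decomposition is:
Bags: B1 = {1, 2}  B2 = {1, 3}  B3 = {0, 2}
Tree: B1–B2, B1–B3
The largest bag has 2 vertices, giving width 1; this decomposition certifies tw(G) ≤ 1. Since G has at least one edge (e.g. 2–1), it is not an edgeless graph, so tw(G) ≥ 1. The upper and lower bounds meet at 1, so that is the treewidth.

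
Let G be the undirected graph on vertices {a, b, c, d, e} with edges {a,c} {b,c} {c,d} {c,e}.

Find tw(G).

A width-1 tree decomposition is:
Bags: B1 = {c, e}  B2 = {c, d}  B3 = {b, c}  B4 = {a, c}
Tree: B1–B2, B2–B3, B2–B4
Each bag holds 2 vertices, so the decomposition has width 1, which upper-bounds the treewidth. G has an edge, so its treewidth is at least 1. The upper and lower bounds meet at 1, so that is the treewidth.

1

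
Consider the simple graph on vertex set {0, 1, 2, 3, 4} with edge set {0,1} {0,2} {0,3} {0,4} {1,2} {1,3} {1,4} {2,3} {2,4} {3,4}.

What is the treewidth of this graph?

4

A width-4 tree decomposition is:
Bags: B1 = {0, 1, 2, 3, 4}
Tree: (single bag)
A single bag containing all 5 vertices is trivially a valid decomposition of width 4. For the lower bound, the 5 vertices {0, 1, 2, 3, 4} are pairwise adjacent, and any tree decomposition puts a clique entirely inside one bag — forcing width ≥ 4. Hence tw(G) = 4 exactly.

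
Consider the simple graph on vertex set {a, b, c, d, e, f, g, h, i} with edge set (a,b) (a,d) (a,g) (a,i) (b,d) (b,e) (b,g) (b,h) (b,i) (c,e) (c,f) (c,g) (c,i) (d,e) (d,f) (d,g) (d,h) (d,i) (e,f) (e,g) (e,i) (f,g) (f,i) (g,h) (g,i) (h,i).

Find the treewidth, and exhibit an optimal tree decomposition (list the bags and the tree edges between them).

Every bag has size at most 5, so the width is 5 − 1 = 4 and tw(G) ≤ 4. Conversely, {d, e, f, g, i} is a clique of size 5, and the vertices of any clique must share a bag in every tree decomposition; so some bag has ≥ 5 vertices and tw(G) ≥ 4. Therefore the treewidth is 4.

Treewidth 4.
Bags: B1 = {a, b, d, g, i}  B2 = {b, d, g, h, i}  B3 = {b, d, e, g, i}  B4 = {d, e, f, g, i}  B5 = {c, e, f, g, i}
Tree: B1–B2, B2–B3, B3–B4, B4–B5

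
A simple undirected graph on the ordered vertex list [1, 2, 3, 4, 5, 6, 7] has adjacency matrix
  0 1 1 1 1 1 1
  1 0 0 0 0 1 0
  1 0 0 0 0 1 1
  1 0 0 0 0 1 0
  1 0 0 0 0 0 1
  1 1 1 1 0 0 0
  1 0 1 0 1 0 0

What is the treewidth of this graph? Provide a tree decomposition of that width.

Treewidth 2.
One optimal decomposition is:
Bags: B1 = {1, 3, 7}  B2 = {1, 5, 7}  B3 = {1, 3, 6}  B4 = {1, 4, 6}  B5 = {1, 2, 6}
Tree: B1–B2, B1–B3, B3–B4, B4–B5

The largest bag has 3 vertices, giving width 2; this decomposition certifies tw(G) ≤ 2. Conversely, {1, 5, 7} is a clique of size 3, and the vertices of any clique must share a bag in every tree decomposition; so some bag has ≥ 3 vertices and tw(G) ≥ 2. Therefore the treewidth is 2.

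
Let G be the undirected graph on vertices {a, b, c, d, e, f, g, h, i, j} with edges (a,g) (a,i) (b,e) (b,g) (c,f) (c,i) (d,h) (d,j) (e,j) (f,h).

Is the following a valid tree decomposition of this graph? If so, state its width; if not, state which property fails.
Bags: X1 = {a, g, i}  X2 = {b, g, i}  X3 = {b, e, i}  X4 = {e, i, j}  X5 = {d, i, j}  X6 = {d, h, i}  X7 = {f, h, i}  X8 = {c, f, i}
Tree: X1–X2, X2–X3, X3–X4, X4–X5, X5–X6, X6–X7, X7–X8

Yes; width 2.

Every vertex of G appears in some bag (union = {a, b, c, d, e, f, g, h, i, j}); every edge is covered by a bag; and for each vertex v the set of bags containing v is connected in the bag tree. The decomposition is therefore valid. The largest bag has 3 vertices, so the width is 2.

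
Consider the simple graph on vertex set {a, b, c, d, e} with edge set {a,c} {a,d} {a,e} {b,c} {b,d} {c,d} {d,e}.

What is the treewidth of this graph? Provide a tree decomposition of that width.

Treewidth 2.
One such decomposition:
Bags: B1 = {a, c, d}  B2 = {b, c, d}  B3 = {a, d, e}
Tree: B1–B2, B1–B3

The largest bag has 3 vertices, giving width 2; this decomposition certifies tw(G) ≤ 2. On the other hand G contains the 3-clique {a, d, e}. A clique must lie in a single bag of any decomposition, so no decomposition can have width below 2. Combining the bounds, tw(G) = 2.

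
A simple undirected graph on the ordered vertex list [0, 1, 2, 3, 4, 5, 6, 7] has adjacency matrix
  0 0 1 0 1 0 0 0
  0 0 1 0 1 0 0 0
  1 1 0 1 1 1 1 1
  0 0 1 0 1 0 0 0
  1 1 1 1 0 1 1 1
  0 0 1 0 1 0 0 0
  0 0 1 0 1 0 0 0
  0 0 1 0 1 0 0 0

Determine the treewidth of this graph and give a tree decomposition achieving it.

Every bag has size at most 3, so the width is 3 − 1 = 2 and tw(G) ≤ 2. For the lower bound, the 3 vertices {0, 2, 4} are pairwise adjacent, and any tree decomposition puts a clique entirely inside one bag — forcing width ≥ 2. The upper and lower bounds meet at 2, so that is the treewidth.

Treewidth 2.
One optimal decomposition is:
Bags: B1 = {2, 4, 6}  B2 = {1, 2, 4}  B3 = {2, 3, 4}  B4 = {0, 2, 4}  B5 = {2, 4, 5}  B6 = {2, 4, 7}
Tree: B1–B2, B1–B3, B2–B4, B4–B5, B3–B6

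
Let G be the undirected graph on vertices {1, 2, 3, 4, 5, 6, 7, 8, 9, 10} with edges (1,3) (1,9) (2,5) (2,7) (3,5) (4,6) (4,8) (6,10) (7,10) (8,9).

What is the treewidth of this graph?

A width-2 tree decomposition is:
Bags: B1 = {1, 3, 9}  B2 = {3, 8, 9}  B3 = {3, 4, 8}  B4 = {3, 4, 6}  B5 = {3, 6, 10}  B6 = {3, 7, 10}  B7 = {2, 3, 7}  B8 = {2, 3, 5}
Tree: B1–B2, B2–B3, B3–B4, B4–B5, B5–B6, B6–B7, B7–B8
Each bag holds 3 vertices, so the decomposition has width 2, which upper-bounds the treewidth. Since 3–1–9–8–4–6–10–7–2–5–3 is a cycle in G, G is not acyclic. Forests are exactly the graphs of treewidth ≤ 1, so tw(G) ≥ 2. Therefore the treewidth is 2.

2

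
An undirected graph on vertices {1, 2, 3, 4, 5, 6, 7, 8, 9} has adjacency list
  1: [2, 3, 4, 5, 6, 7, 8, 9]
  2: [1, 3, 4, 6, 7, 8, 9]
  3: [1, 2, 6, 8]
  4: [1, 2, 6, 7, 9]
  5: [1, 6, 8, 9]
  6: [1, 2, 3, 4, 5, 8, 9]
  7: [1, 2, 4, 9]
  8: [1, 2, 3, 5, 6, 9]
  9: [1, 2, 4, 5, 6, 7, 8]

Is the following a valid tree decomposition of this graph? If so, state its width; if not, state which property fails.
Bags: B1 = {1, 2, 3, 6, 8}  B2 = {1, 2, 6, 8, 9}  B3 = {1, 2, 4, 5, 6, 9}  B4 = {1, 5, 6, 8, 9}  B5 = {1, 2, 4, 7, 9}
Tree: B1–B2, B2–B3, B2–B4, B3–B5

A tree decomposition must satisfy three properties: every vertex lies in some bag; for every edge, both endpoints lie together in some bag; and for every vertex, the bags containing it form a connected subtree. Here bags containing vertex 5 are not connected in the tree, so the decomposition is invalid.

No — bags containing vertex 5 are not connected in the tree.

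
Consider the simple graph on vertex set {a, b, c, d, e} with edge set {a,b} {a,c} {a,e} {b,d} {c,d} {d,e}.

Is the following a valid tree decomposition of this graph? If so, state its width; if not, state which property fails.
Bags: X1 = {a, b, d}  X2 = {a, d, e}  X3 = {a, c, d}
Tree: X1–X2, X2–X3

Checking the three conditions: (i) the bags cover all of {a, b, c, d, e}; (ii) for each edge, some bag contains both endpoints; (iii) the bags containing any fixed vertex form a subtree. All hold, so the decomposition is valid with width 3 − 1 = 2.

Yes; width 2.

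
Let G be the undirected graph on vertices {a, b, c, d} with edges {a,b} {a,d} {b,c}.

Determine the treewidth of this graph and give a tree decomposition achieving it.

The largest bag has 2 vertices, giving width 1; this decomposition certifies tw(G) ≤ 1. G has an edge, so its treewidth is at least 1. The upper and lower bounds meet at 1, so that is the treewidth.

Treewidth 1.
Bags: B1 = {a, d}  B2 = {a, b}  B3 = {b, c}
Tree: B1–B2, B2–B3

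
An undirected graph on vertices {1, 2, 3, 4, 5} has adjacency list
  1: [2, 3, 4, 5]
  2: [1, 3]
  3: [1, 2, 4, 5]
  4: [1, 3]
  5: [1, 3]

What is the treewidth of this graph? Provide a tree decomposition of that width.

Every bag has size at most 3, so the width is 3 − 1 = 2 and tw(G) ≤ 2. For the lower bound, the 3 vertices {1, 2, 3} are pairwise adjacent, and any tree decomposition puts a clique entirely inside one bag — forcing width ≥ 2. Combining the bounds, tw(G) = 2.

Treewidth 2.
One optimal decomposition is:
Bags: B1 = {1, 3, 4}  B2 = {1, 2, 3}  B3 = {1, 3, 5}
Tree: B1–B2, B2–B3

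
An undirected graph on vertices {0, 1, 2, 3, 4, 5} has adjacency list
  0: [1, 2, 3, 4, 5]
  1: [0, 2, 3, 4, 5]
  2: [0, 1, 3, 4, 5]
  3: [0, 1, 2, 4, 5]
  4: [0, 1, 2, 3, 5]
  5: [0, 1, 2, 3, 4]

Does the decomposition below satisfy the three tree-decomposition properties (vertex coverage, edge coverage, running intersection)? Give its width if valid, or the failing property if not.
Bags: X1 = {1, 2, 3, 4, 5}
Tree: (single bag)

No — vertex 0 appears in no bag.

A tree decomposition must satisfy three properties: every vertex lies in some bag; for every edge, both endpoints lie together in some bag; and for every vertex, the bags containing it form a connected subtree. Here vertex 0 appears in no bag, so the decomposition is invalid.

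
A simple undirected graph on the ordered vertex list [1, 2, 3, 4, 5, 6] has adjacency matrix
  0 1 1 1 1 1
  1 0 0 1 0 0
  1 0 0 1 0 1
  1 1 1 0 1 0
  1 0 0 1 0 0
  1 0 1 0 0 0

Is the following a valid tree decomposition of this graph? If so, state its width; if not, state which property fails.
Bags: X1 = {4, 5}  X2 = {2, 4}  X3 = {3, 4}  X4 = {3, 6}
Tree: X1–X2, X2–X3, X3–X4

No — vertex 1 appears in no bag.

A tree decomposition must satisfy three properties: every vertex lies in some bag; for every edge, both endpoints lie together in some bag; and for every vertex, the bags containing it form a connected subtree. Here vertex 1 appears in no bag, so the decomposition is invalid.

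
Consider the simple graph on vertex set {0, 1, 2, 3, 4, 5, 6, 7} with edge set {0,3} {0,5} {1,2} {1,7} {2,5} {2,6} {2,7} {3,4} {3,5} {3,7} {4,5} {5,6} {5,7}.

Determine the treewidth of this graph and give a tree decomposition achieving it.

Treewidth 2.
One such decomposition:
Bags: B1 = {2, 5, 7}  B2 = {3, 5, 7}  B3 = {2, 5, 6}  B4 = {0, 3, 5}  B5 = {1, 2, 7}  B6 = {3, 4, 5}
Tree: B1–B2, B1–B3, B2–B4, B1–B5, B2–B6

The largest bag has 3 vertices, giving width 2; this decomposition certifies tw(G) ≤ 2. Conversely, {1, 2, 7} is a clique of size 3, and the vertices of any clique must share a bag in every tree decomposition; so some bag has ≥ 3 vertices and tw(G) ≥ 2. Combining the bounds, tw(G) = 2.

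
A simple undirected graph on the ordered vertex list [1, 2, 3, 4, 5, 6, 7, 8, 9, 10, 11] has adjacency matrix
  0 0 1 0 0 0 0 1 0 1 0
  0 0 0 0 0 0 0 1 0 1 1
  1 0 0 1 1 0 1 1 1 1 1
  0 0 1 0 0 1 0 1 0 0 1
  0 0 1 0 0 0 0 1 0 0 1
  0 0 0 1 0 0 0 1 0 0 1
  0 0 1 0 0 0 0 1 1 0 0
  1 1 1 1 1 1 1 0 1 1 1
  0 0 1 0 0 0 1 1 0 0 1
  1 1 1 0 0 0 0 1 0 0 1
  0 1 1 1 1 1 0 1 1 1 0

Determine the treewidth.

3

A width-3 tree decomposition is:
Bags: B1 = {3, 4, 8, 11}  B2 = {3, 8, 9, 11}  B3 = {4, 6, 8, 11}  B4 = {3, 5, 8, 11}  B5 = {3, 8, 10, 11}  B6 = {2, 8, 10, 11}  B7 = {1, 3, 8, 10}  B8 = {3, 7, 8, 9}
Tree: B1–B2, B1–B3, B1–B4, B2–B5, B5–B6, B5–B7, B2–B8
Every bag has size at most 4, so the width is 4 − 1 = 3 and tw(G) ≤ 3. On the other hand G contains the 4-clique {2, 8, 10, 11}. A clique must lie in a single bag of any decomposition, so no decomposition can have width below 3. Hence tw(G) = 3 exactly.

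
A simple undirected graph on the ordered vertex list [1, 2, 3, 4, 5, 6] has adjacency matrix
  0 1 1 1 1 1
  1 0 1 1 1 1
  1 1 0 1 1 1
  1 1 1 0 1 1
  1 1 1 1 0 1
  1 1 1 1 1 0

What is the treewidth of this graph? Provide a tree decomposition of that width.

A single bag containing all 6 vertices is trivially a valid decomposition of width 5. On the other hand G contains the 6-clique {1, 2, 3, 4, 5, 6}. A clique must lie in a single bag of any decomposition, so no decomposition can have width below 5. Hence tw(G) = 5 exactly.

Treewidth 5.
One optimal decomposition is:
Bags: B1 = {1, 2, 3, 4, 5, 6}
Tree: (single bag)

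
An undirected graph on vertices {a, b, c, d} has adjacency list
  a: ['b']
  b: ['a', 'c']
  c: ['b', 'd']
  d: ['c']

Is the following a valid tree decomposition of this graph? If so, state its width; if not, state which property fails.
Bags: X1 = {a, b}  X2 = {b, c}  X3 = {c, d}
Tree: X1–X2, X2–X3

Checking the three conditions: (i) the bags cover all of {a, b, c, d}; (ii) for each edge, some bag contains both endpoints; (iii) the bags containing any fixed vertex form a subtree. All hold, so the decomposition is valid with width 2 − 1 = 1.

Yes; width 1.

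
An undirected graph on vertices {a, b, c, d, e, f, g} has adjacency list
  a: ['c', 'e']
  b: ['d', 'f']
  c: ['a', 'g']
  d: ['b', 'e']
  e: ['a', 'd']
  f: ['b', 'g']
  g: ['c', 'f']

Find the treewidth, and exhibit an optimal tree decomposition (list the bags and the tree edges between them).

Treewidth 2.
One such decomposition:
Bags: B1 = {b, d, f}  B2 = {d, f, g}  B3 = {c, d, g}  B4 = {a, c, d}  B5 = {a, d, e}
Tree: B1–B2, B2–B3, B3–B4, B4–B5

Every bag has size at most 3, so the width is 3 − 1 = 2 and tw(G) ≤ 2. For the lower bound, G contains the cycle d–b–f–g–c–a–e–d, so G is not a forest; only forests have treewidth ≤ 1, hence tw(G) ≥ 2. Therefore the treewidth is 2.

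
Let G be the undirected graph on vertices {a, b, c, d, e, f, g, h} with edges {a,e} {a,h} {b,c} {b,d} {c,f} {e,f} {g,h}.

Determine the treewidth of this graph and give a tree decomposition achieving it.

Each bag holds 2 vertices, so the decomposition has width 1, which upper-bounds the treewidth. Any graph with an edge has treewidth ≥ 1, and G has the edge g–h. Hence tw(G) = 1 exactly.

Treewidth 1.
One optimal decomposition is:
Bags: B1 = {g, h}  B2 = {a, h}  B3 = {a, e}  B4 = {e, f}  B5 = {c, f}  B6 = {b, c}  B7 = {b, d}
Tree: B1–B2, B2–B3, B3–B4, B4–B5, B5–B6, B6–B7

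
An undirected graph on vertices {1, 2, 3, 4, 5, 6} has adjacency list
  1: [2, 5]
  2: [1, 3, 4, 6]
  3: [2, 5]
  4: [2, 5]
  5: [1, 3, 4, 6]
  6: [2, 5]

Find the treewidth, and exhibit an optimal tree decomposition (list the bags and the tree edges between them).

Treewidth 2.
One such decomposition:
Bags: B1 = {2, 5, 6}  B2 = {2, 4, 5}  B3 = {2, 3, 5}  B4 = {1, 2, 5}
Tree: B1–B2, B2–B3, B3–B4

The largest bag has 3 vertices, giving width 2; this decomposition certifies tw(G) ≤ 2. The edges 2–6–5–4–2 form a cycle, so G is not a tree and its treewidth is at least 2. Hence tw(G) = 2 exactly.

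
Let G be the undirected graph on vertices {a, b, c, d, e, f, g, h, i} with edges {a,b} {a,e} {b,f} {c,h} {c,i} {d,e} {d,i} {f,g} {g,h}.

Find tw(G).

2

A width-2 tree decomposition is:
Bags: B1 = {c, g, h}  B2 = {c, g, i}  B3 = {d, g, i}  B4 = {d, e, g}  B5 = {a, e, g}  B6 = {a, b, g}  B7 = {b, f, g}
Tree: B1–B2, B2–B3, B3–B4, B4–B5, B5–B6, B6–B7
Each bag holds 3 vertices, so the decomposition has width 2, which upper-bounds the treewidth. For the lower bound, G contains the cycle g–h–c–i–d–e–a–b–f–g, so G is not a forest; only forests have treewidth ≤ 1, hence tw(G) ≥ 2. Combining the bounds, tw(G) = 2.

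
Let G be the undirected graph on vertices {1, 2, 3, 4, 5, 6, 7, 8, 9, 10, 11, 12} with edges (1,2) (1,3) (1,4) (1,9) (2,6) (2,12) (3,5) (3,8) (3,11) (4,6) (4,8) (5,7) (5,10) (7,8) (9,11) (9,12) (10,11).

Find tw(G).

A width-3 tree decomposition is:
Bags: B1 = {5, 7, 8, 10}  B2 = {3, 5, 8, 10}  B3 = {3, 8, 10, 11}  B4 = {3, 4, 8, 11}  B5 = {1, 3, 4, 11}  B6 = {1, 4, 9, 11}  B7 = {1, 4, 6, 9}  B8 = {1, 2, 6, 9}  B9 = {2, 6, 9, 12}
Tree: B1–B2, B2–B3, B3–B4, B4–B5, B5–B6, B6–B7, B7–B8, B8–B9
Every bag has size at most 4, so the width is 4 − 1 = 3 and tw(G) ≤ 3. For the lower bound: the 4 vertex sets {5,7,10}, {8}, {3}, {1,4,9,11} are disjoint, each induces a connected subgraph, and every pair is joined by at least one edge of G. Contracting each set to a single vertex therefore yields K_{4} as a minor, and since treewidth is minor-monotone, tw(G) ≥ tw(K_{4}) = 3. Combining the bounds, tw(G) = 3.

3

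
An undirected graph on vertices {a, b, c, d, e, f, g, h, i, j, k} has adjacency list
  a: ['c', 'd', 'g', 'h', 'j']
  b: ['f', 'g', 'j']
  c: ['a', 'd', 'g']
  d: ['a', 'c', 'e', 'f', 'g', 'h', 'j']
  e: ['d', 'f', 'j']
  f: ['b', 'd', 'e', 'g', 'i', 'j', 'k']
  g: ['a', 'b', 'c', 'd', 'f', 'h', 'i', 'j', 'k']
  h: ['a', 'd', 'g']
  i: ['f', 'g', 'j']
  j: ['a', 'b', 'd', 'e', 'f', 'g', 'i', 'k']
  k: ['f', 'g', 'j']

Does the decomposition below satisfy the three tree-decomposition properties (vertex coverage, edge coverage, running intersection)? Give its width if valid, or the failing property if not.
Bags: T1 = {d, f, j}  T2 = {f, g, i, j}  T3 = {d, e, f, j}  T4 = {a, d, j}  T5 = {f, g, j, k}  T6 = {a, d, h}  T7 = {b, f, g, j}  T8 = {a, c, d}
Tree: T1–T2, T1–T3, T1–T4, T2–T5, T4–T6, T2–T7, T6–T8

A tree decomposition must satisfy three properties: every vertex lies in some bag; for every edge, both endpoints lie together in some bag; and for every vertex, the bags containing it form a connected subtree. Here edge (g,d) lies in no bag, so the decomposition is invalid.

No — edge (g,d) lies in no bag.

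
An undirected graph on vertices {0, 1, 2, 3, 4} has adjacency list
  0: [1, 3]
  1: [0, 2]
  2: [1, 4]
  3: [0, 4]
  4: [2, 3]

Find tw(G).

A width-2 tree decomposition is:
Bags: B1 = {0, 1, 3}  B2 = {1, 3, 4}  B3 = {1, 2, 4}
Tree: B1–B2, B2–B3
Every bag has size at most 3, so the width is 3 − 1 = 2 and tw(G) ≤ 2. For the lower bound, G contains the cycle 1–0–3–4–2–1, so G is not a forest; only forests have treewidth ≤ 1, hence tw(G) ≥ 2. Hence tw(G) = 2 exactly.

2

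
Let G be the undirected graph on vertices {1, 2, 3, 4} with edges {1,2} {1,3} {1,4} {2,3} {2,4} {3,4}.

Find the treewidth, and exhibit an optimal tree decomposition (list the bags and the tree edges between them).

Treewidth 3.
One such decomposition:
Bags: B1 = {1, 2, 3, 4}
Tree: (single bag)

With just one bag of size 4, the width is 4 − 1 = 3, so tw(G) ≤ 3. Conversely, {1, 2, 3, 4} is a clique of size 4, and the vertices of any clique must share a bag in every tree decomposition; so some bag has ≥ 4 vertices and tw(G) ≥ 3. Therefore the treewidth is 3.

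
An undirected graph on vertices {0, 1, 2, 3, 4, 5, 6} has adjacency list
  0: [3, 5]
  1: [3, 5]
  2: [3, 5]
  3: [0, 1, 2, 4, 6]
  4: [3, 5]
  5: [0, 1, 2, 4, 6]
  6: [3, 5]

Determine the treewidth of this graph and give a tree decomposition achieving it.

Each bag holds 3 vertices, so the decomposition has width 2, which upper-bounds the treewidth. The edges 3–2–5–1–3 form a cycle, so G is not a tree and its treewidth is at least 2. Therefore the treewidth is 2.

Treewidth 2.
Bags: B1 = {2, 3, 5}  B2 = {1, 3, 5}  B3 = {0, 3, 5}  B4 = {3, 4, 5}  B5 = {3, 5, 6}
Tree: B1–B2, B2–B3, B3–B4, B4–B5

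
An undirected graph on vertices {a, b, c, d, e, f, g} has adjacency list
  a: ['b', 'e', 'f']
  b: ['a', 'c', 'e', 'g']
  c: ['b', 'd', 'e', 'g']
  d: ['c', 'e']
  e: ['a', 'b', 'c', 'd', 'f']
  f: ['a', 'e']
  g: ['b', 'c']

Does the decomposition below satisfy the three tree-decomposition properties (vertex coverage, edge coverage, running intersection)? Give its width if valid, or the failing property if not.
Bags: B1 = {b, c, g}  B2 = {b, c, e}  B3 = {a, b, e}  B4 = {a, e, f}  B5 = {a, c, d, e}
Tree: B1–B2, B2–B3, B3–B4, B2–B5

No — bags containing vertex a are not connected in the tree.

A tree decomposition must satisfy three properties: every vertex lies in some bag; for every edge, both endpoints lie together in some bag; and for every vertex, the bags containing it form a connected subtree. Here bags containing vertex a are not connected in the tree, so the decomposition is invalid.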